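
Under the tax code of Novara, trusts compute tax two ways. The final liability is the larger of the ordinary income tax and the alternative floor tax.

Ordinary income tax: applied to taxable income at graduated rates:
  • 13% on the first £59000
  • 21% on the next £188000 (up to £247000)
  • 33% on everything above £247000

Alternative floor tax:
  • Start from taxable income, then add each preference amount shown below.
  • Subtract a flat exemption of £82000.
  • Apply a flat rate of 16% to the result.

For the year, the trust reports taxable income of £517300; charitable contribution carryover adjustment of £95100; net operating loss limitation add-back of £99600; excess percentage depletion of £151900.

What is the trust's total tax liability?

Ordinary income tax:
  £59000 × 13% = £7670
  £188000 × 21% = £39480
  £270300 × 33% = £89199
  → £136349

Alternative floor tax:
  Adjusted income: £517300 + £95100 + £99600 + £151900 = £863900
  Less exemption £82000 → base £781900
  £781900 × 16% = £125104

£136349 > £125104, so the ordinary income tax governs.

£136349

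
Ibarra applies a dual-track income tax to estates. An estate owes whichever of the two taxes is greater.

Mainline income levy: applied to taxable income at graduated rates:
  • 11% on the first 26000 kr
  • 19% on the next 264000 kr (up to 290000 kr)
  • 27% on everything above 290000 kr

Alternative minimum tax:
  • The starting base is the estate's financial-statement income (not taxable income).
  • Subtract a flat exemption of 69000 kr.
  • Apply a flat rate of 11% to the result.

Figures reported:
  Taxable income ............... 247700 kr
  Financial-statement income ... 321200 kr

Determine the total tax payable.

44983 kr

Mainline income levy:
  26000 kr × 11% = 2860 kr
  221700 kr × 19% = 42123 kr
  → 44983 kr

Alternative minimum tax:
  Base (financial-statement income): 321200 kr
  Less exemption 69000 kr → base 252200 kr
  252200 kr × 11% = 27742 kr

44983 kr > 27742 kr, so the mainline income levy governs.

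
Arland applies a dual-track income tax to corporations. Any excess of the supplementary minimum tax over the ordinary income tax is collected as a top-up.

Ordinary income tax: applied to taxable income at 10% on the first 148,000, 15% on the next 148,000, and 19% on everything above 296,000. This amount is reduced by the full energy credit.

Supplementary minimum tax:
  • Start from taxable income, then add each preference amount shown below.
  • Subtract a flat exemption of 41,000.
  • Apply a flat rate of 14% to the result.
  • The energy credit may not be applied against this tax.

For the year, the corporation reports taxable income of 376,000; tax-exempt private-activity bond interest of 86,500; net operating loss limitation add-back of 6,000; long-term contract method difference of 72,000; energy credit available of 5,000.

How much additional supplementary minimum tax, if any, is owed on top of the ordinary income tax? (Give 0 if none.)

22,730

Ordinary income tax:
  148,000 × 10% = 14,800
  148,000 × 15% = 22,200
  80,000 × 19% = 15,200
  → 52,200
  Less energy credit 5,000 → 47,200

Supplementary minimum tax:
  Adjusted income: 376,000 + 86,500 + 6,000 + 72,000 = 540,500
  Less exemption 41,000 → base 499,500
  499,500 × 14% = 69,930

Excess of supplementary minimum tax over ordinary income tax: 69,930 − 47,200 = 22,730.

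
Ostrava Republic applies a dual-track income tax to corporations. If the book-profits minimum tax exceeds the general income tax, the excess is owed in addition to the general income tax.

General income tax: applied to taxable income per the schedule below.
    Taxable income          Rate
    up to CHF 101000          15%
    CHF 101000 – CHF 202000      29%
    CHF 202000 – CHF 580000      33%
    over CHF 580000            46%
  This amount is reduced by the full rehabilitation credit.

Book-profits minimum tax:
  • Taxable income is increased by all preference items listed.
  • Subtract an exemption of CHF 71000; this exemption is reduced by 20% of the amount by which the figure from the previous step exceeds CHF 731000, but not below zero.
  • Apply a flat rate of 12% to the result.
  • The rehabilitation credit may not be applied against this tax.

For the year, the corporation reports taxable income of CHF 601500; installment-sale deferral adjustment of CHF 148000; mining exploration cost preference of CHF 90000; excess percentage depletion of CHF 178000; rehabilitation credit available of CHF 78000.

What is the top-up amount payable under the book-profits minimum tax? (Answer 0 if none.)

Book-profits minimum tax:
  Adjusted income: CHF 601500 + CHF 148000 + CHF 90000 + CHF 178000 = CHF 1017500
  Exemption: CHF 71000 − 20% × (CHF 1017500 − CHF 731000) = CHF 71000 − CHF 57300 = CHF 13700
  Base: CHF 1017500 − CHF 13700 = CHF 1003800
  CHF 1003800 × 12% = CHF 120456

General income tax:
  CHF 101000 × 15% = CHF 15150
  CHF 101000 × 29% = CHF 29290
  CHF 378000 × 33% = CHF 124740
  CHF 21500 × 46% = CHF 9890
  → CHF 179070
  Less rehabilitation credit CHF 78000 → CHF 101070

Excess of book-profits minimum tax over general income tax: CHF 120456 − CHF 101070 = CHF 19386.

CHF 19386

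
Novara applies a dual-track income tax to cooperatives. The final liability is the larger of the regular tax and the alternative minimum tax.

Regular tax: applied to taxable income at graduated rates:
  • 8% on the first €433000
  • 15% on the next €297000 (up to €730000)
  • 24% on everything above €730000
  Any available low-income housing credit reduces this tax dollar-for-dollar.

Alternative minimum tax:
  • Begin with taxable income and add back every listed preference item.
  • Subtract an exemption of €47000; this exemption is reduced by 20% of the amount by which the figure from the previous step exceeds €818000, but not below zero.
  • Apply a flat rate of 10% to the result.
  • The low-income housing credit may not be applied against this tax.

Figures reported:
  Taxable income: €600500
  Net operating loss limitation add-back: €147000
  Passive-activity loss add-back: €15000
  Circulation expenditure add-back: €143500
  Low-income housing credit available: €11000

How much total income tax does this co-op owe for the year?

€87660

Regular tax:
  €433000 × 8% = €34640
  €167500 × 15% = €25125
  → €59765
  Less low-income housing credit €11000 → €48765

Alternative minimum tax:
  Adjusted income: €600500 + €147000 + €15000 + €143500 = €906000
  Exemption: €47000 − 20% × (€906000 − €818000) = €47000 − €17600 = €29400
  Base: €906000 − €29400 = €876600
  €876600 × 10% = €87660

€87660 > €48765, so the alternative minimum tax is the binding amount.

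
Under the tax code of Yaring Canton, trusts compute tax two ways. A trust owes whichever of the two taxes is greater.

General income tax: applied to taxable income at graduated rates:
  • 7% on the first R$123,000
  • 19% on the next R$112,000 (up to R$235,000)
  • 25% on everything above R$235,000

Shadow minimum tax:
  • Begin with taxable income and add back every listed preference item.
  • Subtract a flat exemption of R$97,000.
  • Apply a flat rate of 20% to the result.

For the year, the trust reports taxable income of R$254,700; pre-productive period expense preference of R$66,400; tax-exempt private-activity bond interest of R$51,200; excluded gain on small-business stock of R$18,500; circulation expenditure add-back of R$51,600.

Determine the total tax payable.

Shadow minimum tax:
  Adjusted income: R$254,700 + R$66,400 + R$51,200 + R$18,500 + R$51,600 = R$442,400
  Less exemption R$97,000 → base R$345,400
  R$345,400 × 20% = R$69,080

General income tax:
  R$123,000 × 7% = R$8,610
  R$112,000 × 19% = R$21,280
  R$19,700 × 25% = R$4,925
  → R$34,815

R$69,080 > R$34,815, so the shadow minimum tax is the binding amount.

R$69,080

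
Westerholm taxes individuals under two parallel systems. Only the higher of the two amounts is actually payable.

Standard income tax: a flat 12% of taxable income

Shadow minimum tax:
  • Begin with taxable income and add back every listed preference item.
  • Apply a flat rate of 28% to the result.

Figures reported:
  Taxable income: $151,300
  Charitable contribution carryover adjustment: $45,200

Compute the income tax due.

$55,020

Standard income tax:
  $151,300 × 12% = $18,156

Shadow minimum tax:
  Adjusted income: $151,300 + $45,200 = $196,500
  $196,500 × 28% = $55,020

$55,020 > $18,156, so the shadow minimum tax is the binding amount.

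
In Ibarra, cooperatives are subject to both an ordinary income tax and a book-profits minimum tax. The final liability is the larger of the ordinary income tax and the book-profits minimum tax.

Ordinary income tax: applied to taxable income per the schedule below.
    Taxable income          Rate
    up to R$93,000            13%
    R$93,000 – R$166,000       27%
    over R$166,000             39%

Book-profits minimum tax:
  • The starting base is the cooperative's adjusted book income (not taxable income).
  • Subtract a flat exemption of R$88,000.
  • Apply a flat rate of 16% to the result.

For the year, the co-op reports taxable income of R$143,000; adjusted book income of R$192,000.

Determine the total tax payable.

R$25,590

Ordinary income tax:
  R$93,000 × 13% = R$12,090
  R$50,000 × 27% = R$13,500
  → R$25,590

Book-profits minimum tax:
  Base (adjusted book income): R$192,000
  Less exemption R$88,000 → base R$104,000
  R$104,000 × 16% = R$16,640

R$25,590 > R$16,640, so the ordinary income tax governs.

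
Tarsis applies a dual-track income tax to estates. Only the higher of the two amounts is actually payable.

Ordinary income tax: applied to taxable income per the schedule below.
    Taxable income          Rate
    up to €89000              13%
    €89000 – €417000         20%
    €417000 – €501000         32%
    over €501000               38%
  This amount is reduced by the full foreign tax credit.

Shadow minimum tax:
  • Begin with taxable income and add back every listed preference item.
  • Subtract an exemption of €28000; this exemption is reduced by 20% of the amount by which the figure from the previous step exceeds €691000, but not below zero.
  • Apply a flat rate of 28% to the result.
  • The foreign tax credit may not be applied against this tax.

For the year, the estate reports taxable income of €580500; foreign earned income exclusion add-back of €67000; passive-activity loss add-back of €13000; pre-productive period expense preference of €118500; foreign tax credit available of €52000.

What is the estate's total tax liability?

€215208

Ordinary income tax:
  €89000 × 13% = €11570
  €328000 × 20% = €65600
  €84000 × 32% = €26880
  €79500 × 38% = €30210
  → €134260
  Less foreign tax credit €52000 → €82260

Shadow minimum tax:
  Adjusted income: €580500 + €67000 + €13000 + €118500 = €779000
  Exemption: €28000 − 20% × (€779000 − €691000) = €28000 − €17600 = €10400
  Base: €779000 − €10400 = €768600
  €768600 × 28% = €215208

€215208 > €82260, so the shadow minimum tax is the binding amount.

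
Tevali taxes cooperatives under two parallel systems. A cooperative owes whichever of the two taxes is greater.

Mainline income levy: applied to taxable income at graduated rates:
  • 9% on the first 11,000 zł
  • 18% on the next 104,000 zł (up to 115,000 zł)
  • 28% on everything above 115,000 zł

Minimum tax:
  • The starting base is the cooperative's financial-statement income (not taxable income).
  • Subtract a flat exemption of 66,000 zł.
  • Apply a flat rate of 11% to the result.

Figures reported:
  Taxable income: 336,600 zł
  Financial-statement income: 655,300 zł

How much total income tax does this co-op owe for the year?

Minimum tax:
  Base (financial-statement income): 655,300 zł
  Less exemption 66,000 zł → base 589,300 zł
  589,300 zł × 11% = 64,823 zł

Mainline income levy:
  11,000 zł × 9% = 990 zł
  104,000 zł × 18% = 18,720 zł
  221,600 zł × 28% = 62,048 zł
  → 81,758 zł

81,758 zł > 64,823 zł, so the mainline income levy governs.

81,758 zł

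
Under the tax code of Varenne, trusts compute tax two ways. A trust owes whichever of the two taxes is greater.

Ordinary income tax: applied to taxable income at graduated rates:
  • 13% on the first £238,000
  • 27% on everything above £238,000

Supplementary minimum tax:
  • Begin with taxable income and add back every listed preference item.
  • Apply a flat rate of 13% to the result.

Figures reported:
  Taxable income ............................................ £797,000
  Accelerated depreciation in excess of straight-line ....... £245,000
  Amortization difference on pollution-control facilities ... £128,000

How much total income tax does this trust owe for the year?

Ordinary income tax:
  £238,000 × 13% = £30,940
  £559,000 × 27% = £150,930
  → £181,870

Supplementary minimum tax:
  Adjusted income: £797,000 + £245,000 + £128,000 = £1,170,000
  £1,170,000 × 13% = £152,100

£181,870 > £152,100, so the ordinary income tax governs.

£181,870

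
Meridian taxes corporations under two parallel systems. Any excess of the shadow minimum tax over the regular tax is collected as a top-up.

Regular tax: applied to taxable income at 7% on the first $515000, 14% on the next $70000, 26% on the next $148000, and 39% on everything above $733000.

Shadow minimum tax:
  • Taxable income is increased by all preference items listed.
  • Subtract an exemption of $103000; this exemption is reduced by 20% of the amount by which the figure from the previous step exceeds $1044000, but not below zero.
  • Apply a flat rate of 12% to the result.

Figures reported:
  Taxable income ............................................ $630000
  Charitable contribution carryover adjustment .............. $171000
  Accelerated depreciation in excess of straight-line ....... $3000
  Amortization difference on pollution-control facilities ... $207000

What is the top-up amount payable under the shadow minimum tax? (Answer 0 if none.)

Shadow minimum tax:
  Adjusted income: $630000 + $171000 + $3000 + $207000 = $1011000
  Exemption: $1011000 ≤ $1044000, so full $103000 applies
  Base: $1011000 − $103000 = $908000
  $908000 × 12% = $108960

Regular tax:
  $515000 × 7% = $36050
  $70000 × 14% = $9800
  $45000 × 26% = $11700
  → $57550

Excess of shadow minimum tax over regular tax: $108960 − $57550 = $51410.

$51410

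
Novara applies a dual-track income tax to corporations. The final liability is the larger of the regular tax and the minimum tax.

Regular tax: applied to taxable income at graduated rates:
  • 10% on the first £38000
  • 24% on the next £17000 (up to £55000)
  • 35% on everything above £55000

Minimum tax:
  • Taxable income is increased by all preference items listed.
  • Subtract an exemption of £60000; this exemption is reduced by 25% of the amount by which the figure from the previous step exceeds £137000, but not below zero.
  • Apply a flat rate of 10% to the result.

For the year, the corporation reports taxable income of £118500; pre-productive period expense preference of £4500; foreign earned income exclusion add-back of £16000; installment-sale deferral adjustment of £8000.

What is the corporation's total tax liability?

Minimum tax:
  Adjusted income: £118500 + £4500 + £16000 + £8000 = £147000
  Exemption: £60000 − 25% × (£147000 − £137000) = £60000 − £2500 = £57500
  Base: £147000 − £57500 = £89500
  £89500 × 10% = £8950

Regular tax:
  £38000 × 10% = £3800
  £17000 × 24% = £4080
  £63500 × 35% = £22225
  → £30105

£30105 > £8950, so the regular tax governs.

£30105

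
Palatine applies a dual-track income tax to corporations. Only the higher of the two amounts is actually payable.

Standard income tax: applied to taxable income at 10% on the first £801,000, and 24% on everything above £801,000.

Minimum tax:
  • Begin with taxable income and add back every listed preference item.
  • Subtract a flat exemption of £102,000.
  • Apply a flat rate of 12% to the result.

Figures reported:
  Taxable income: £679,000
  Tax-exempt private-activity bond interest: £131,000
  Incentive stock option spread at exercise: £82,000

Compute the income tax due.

Standard income tax:
  £679,000 × 10% = £67,900

Minimum tax:
  Adjusted income: £679,000 + £131,000 + £82,000 = £892,000
  Less exemption £102,000 → base £790,000
  £790,000 × 12% = £94,800

£94,800 > £67,900, so the minimum tax is the binding amount.

£94,800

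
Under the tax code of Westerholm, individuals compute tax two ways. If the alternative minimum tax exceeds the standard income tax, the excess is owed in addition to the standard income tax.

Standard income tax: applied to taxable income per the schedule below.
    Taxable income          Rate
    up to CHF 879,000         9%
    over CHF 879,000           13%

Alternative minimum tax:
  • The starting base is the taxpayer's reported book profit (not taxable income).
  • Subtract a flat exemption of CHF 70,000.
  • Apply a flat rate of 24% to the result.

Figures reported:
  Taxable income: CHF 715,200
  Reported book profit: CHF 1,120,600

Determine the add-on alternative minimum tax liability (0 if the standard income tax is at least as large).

Standard income tax:
  CHF 715,200 × 9% = CHF 64,368

Alternative minimum tax:
  Base (reported book profit): CHF 1,120,600
  Less exemption CHF 70,000 → base CHF 1,050,600
  CHF 1,050,600 × 24% = CHF 252,144

Excess of alternative minimum tax over standard income tax: CHF 252,144 − CHF 64,368 = CHF 187,776.

CHF 187,776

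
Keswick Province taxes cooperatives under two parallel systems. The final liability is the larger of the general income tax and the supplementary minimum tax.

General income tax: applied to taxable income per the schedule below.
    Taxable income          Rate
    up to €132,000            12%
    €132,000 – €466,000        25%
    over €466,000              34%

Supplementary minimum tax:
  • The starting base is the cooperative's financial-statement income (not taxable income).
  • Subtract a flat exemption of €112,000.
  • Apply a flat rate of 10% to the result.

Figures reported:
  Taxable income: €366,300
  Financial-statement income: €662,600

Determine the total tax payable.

General income tax:
  €132,000 × 12% = €15,840
  €234,300 × 25% = €58,575
  → €74,415

Supplementary minimum tax:
  Base (financial-statement income): €662,600
  Less exemption €112,000 → base €550,600
  €550,600 × 10% = €55,060

€74,415 > €55,060, so the general income tax governs.

€74,415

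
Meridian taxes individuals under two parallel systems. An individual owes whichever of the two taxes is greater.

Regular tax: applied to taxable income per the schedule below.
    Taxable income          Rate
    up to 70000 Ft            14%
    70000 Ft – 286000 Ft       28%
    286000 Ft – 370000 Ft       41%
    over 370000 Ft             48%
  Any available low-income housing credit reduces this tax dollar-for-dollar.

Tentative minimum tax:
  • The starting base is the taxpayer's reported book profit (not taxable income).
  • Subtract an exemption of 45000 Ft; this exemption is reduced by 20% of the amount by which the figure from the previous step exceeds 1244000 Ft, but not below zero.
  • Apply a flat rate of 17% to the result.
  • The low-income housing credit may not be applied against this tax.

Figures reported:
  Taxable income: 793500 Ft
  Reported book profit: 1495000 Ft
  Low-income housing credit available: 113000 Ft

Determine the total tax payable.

Regular tax:
  70000 Ft × 14% = 9800 Ft
  216000 Ft × 28% = 60480 Ft
  84000 Ft × 41% = 34440 Ft
  423500 Ft × 48% = 203280 Ft
  → 308000 Ft
  Less low-income housing credit 113000 Ft → 195000 Ft

Tentative minimum tax:
  Base (reported book profit): 1495000 Ft
  Exemption: 20% × (1495000 Ft − 1244000 Ft) = 50200 Ft ≥ 45000 Ft, so the exemption is fully phased out
  Base: 1495000 Ft − 0 Ft = 1495000 Ft
  1495000 Ft × 17% = 254150 Ft

254150 Ft > 195000 Ft, so the tentative minimum tax is the binding amount.

254150 Ft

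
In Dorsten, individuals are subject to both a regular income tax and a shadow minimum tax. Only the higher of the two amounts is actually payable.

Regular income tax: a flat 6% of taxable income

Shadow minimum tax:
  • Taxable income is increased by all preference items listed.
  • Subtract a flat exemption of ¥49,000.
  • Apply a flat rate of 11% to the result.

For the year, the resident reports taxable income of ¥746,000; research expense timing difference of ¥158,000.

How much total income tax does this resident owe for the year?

Regular income tax:
  ¥746,000 × 6% = ¥44,760

Shadow minimum tax:
  Adjusted income: ¥746,000 + ¥158,000 = ¥904,000
  Less exemption ¥49,000 → base ¥855,000
  ¥855,000 × 11% = ¥94,050

¥94,050 > ¥44,760, so the shadow minimum tax is the binding amount.

¥94,050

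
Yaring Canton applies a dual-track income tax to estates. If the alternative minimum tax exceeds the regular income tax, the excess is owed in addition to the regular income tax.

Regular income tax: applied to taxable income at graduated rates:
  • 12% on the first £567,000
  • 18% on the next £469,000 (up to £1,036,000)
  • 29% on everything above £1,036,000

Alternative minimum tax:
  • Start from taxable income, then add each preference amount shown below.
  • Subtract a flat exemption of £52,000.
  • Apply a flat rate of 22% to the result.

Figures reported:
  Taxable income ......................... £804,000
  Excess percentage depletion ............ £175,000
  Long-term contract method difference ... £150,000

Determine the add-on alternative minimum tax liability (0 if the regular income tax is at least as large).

£126,240

Alternative minimum tax:
  Adjusted income: £804,000 + £175,000 + £150,000 = £1,129,000
  Less exemption £52,000 → base £1,077,000
  £1,077,000 × 22% = £236,940

Regular income tax:
  £567,000 × 12% = £68,040
  £237,000 × 18% = £42,660
  → £110,700

Excess of alternative minimum tax over regular income tax: £236,940 − £110,700 = £126,240.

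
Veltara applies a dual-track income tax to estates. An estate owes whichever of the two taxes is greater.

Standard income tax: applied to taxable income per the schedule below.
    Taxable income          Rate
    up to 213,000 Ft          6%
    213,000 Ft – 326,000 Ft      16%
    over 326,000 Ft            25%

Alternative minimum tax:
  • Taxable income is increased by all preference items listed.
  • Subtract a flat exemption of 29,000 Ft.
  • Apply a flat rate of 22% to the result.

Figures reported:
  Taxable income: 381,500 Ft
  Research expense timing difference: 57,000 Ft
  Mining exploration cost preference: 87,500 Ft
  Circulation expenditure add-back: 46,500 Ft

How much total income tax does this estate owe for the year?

119,570 Ft

Standard income tax:
  213,000 Ft × 6% = 12,780 Ft
  113,000 Ft × 16% = 18,080 Ft
  55,500 Ft × 25% = 13,875 Ft
  → 44,735 Ft

Alternative minimum tax:
  Adjusted income: 381,500 Ft + 57,000 Ft + 87,500 Ft + 46,500 Ft = 572,500 Ft
  Less exemption 29,000 Ft → base 543,500 Ft
  543,500 Ft × 22% = 119,570 Ft

119,570 Ft > 44,735 Ft, so the alternative minimum tax is the binding amount.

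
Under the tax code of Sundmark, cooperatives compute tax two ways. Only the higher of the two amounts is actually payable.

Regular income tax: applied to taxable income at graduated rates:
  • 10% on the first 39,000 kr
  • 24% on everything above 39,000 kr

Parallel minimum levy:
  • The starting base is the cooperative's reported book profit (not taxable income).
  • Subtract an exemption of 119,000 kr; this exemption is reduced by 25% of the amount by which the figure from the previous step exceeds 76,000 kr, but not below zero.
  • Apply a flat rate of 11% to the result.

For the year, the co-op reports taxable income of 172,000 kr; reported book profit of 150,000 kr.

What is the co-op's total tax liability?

Regular income tax:
  39,000 kr × 10% = 3,900 kr
  133,000 kr × 24% = 31,920 kr
  → 35,820 kr

Parallel minimum levy:
  Base (reported book profit): 150,000 kr
  Exemption: 119,000 kr − 25% × (150,000 kr − 76,000 kr) = 119,000 kr − 18,500 kr = 100,500 kr
  Base: 150,000 kr − 100,500 kr = 49,500 kr
  49,500 kr × 11% = 5,445 kr

35,820 kr > 5,445 kr, so the regular income tax governs.

35,820 kr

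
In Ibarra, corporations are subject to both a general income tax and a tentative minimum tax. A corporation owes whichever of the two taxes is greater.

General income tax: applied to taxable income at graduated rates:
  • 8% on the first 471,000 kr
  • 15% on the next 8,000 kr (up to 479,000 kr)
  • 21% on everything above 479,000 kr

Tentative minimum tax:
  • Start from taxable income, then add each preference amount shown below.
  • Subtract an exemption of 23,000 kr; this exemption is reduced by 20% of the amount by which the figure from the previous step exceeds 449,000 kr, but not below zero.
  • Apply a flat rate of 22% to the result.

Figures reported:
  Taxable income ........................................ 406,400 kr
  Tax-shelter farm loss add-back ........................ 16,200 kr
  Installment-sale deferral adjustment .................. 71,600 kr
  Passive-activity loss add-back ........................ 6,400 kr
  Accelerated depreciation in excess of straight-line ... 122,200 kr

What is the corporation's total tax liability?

General income tax:
  406,400 kr × 8% = 32,512 kr

Tentative minimum tax:
  Adjusted income: 406,400 kr + 16,200 kr + 71,600 kr + 6,400 kr + 122,200 kr = 622,800 kr
  Exemption: 20% × (622,800 kr − 449,000 kr) = 34,760 kr ≥ 23,000 kr, so the exemption is fully phased out
  Base: 622,800 kr − 0 kr = 622,800 kr
  622,800 kr × 22% = 137,016 kr

137,016 kr > 32,512 kr, so the tentative minimum tax is the binding amount.

137,016 kr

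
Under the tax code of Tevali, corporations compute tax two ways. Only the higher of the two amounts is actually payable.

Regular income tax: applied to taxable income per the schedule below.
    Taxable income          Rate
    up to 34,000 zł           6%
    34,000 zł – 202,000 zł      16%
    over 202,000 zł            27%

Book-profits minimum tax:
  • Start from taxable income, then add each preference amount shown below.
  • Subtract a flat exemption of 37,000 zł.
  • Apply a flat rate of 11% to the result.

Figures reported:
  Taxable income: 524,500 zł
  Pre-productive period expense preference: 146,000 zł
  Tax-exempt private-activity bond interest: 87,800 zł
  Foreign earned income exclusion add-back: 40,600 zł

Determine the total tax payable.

115,995 zł

Book-profits minimum tax:
  Adjusted income: 524,500 zł + 146,000 zł + 87,800 zł + 40,600 zł = 798,900 zł
  Less exemption 37,000 zł → base 761,900 zł
  761,900 zł × 11% = 83,809 zł

Regular income tax:
  34,000 zł × 6% = 2,040 zł
  168,000 zł × 16% = 26,880 zł
  322,500 zł × 27% = 87,075 zł
  → 115,995 zł

115,995 zł > 83,809 zł, so the regular income tax governs.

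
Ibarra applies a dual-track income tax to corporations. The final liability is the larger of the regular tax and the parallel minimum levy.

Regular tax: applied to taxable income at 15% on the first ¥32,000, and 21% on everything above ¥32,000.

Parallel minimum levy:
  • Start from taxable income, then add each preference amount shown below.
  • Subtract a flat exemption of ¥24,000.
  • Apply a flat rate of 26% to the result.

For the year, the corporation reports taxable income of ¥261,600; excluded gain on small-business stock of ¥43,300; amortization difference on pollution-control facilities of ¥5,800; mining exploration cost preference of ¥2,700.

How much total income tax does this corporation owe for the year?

Parallel minimum levy:
  Adjusted income: ¥261,600 + ¥43,300 + ¥5,800 + ¥2,700 = ¥313,400
  Less exemption ¥24,000 → base ¥289,400
  ¥289,400 × 26% = ¥75,244

Regular tax:
  ¥32,000 × 15% = ¥4,800
  ¥229,600 × 21% = ¥48,216
  → ¥53,016

¥75,244 > ¥53,016, so the parallel minimum levy is the binding amount.

¥75,244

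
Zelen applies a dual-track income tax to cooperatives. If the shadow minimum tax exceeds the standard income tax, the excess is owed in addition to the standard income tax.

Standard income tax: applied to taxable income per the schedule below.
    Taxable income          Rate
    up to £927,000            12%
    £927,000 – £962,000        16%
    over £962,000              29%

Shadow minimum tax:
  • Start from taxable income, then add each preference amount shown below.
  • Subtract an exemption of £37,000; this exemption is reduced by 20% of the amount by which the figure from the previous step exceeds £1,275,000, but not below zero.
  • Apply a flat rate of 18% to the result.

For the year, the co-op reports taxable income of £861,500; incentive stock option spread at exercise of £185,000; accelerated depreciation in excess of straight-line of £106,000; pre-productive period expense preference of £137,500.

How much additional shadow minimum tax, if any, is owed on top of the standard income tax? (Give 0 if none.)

£122,700

Shadow minimum tax:
  Adjusted income: £861,500 + £185,000 + £106,000 + £137,500 = £1,290,000
  Exemption: £37,000 − 20% × (£1,290,000 − £1,275,000) = £37,000 − £3,000 = £34,000
  Base: £1,290,000 − £34,000 = £1,256,000
  £1,256,000 × 18% = £226,080

Standard income tax:
  £861,500 × 12% = £103,380

Excess of shadow minimum tax over standard income tax: £226,080 − £103,380 = £122,700.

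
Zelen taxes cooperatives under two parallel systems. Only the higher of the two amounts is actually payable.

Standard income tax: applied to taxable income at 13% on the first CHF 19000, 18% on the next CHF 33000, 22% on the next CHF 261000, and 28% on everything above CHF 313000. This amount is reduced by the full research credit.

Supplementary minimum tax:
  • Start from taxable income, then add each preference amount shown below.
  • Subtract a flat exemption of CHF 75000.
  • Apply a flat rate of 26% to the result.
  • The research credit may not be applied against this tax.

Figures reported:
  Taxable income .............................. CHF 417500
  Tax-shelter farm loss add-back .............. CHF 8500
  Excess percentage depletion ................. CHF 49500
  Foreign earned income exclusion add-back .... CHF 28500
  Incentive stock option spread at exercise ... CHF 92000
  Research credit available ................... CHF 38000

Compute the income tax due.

CHF 135460

Supplementary minimum tax:
  Adjusted income: CHF 417500 + CHF 8500 + CHF 49500 + CHF 28500 + CHF 92000 = CHF 596000
  Less exemption CHF 75000 → base CHF 521000
  CHF 521000 × 26% = CHF 135460

Standard income tax:
  CHF 19000 × 13% = CHF 2470
  CHF 33000 × 18% = CHF 5940
  CHF 261000 × 22% = CHF 57420
  CHF 104500 × 28% = CHF 29260
  → CHF 95090
  Less research credit CHF 38000 → CHF 57090

CHF 135460 > CHF 57090, so the supplementary minimum tax is the binding amount.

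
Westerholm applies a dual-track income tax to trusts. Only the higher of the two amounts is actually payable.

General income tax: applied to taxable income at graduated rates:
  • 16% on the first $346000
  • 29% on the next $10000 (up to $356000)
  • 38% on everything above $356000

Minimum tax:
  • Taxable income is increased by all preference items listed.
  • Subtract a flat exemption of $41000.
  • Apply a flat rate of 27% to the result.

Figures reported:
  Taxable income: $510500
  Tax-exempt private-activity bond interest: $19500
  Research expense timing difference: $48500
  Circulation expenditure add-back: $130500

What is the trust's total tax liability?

$180360

General income tax:
  $346000 × 16% = $55360
  $10000 × 29% = $2900
  $154500 × 38% = $58710
  → $116970

Minimum tax:
  Adjusted income: $510500 + $19500 + $48500 + $130500 = $709000
  Less exemption $41000 → base $668000
  $668000 × 27% = $180360

$180360 > $116970, so the minimum tax is the binding amount.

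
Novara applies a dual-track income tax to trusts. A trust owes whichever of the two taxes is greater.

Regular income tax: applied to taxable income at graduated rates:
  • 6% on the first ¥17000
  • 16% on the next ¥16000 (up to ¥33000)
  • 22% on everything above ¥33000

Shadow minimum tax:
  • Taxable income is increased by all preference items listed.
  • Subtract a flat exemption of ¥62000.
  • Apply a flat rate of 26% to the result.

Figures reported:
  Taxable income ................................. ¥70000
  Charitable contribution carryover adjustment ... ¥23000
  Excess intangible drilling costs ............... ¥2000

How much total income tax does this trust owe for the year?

Regular income tax:
  ¥17000 × 6% = ¥1020
  ¥16000 × 16% = ¥2560
  ¥37000 × 22% = ¥8140
  → ¥11720

Shadow minimum tax:
  Adjusted income: ¥70000 + ¥23000 + ¥2000 = ¥95000
  Less exemption ¥62000 → base ¥33000
  ¥33000 × 26% = ¥8580

¥11720 > ¥8580, so the regular income tax governs.

¥11720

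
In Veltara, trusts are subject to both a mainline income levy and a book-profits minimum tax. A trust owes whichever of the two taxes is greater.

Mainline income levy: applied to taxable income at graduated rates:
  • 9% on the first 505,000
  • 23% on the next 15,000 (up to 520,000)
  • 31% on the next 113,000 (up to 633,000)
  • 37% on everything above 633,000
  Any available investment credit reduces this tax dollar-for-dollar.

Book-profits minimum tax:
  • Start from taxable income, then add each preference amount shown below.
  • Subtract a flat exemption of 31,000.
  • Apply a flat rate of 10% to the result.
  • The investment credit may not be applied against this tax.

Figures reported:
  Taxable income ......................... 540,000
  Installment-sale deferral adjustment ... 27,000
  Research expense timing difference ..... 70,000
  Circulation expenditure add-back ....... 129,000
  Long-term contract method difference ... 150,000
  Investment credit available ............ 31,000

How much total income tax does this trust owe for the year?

88,500

Mainline income levy:
  505,000 × 9% = 45,450
  15,000 × 23% = 3,450
  20,000 × 31% = 6,200
  → 55,100
  Less investment credit 31,000 → 24,100

Book-profits minimum tax:
  Adjusted income: 540,000 + 27,000 + 70,000 + 129,000 + 150,000 = 916,000
  Less exemption 31,000 → base 885,000
  885,000 × 10% = 88,500

88,500 > 24,100, so the book-profits minimum tax is the binding amount.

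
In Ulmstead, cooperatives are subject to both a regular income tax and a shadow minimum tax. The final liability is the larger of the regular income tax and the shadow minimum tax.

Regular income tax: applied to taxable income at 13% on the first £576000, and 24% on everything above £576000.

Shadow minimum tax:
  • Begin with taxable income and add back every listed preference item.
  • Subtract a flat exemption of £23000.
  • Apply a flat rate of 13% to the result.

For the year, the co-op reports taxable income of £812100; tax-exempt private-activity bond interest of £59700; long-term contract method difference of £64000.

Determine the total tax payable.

£131544

Shadow minimum tax:
  Adjusted income: £812100 + £59700 + £64000 = £935800
  Less exemption £23000 → base £912800
  £912800 × 13% = £118664

Regular income tax:
  £576000 × 13% = £74880
  £236100 × 24% = £56664
  → £131544

£131544 > £118664, so the regular income tax governs.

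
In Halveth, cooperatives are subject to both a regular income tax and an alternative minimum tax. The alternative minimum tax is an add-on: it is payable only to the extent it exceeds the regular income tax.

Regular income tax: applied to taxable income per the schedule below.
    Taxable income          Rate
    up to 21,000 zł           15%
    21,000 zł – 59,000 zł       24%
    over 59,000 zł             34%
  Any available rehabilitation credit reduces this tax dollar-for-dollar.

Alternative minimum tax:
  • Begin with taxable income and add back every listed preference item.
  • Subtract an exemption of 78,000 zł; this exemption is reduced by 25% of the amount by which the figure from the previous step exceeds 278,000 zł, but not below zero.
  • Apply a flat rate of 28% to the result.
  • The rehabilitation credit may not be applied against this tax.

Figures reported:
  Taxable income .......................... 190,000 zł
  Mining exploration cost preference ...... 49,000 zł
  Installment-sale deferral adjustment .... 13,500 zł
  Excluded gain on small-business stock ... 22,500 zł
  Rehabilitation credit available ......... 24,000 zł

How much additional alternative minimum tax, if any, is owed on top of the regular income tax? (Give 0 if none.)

Alternative minimum tax:
  Adjusted income: 190,000 zł + 49,000 zł + 13,500 zł + 22,500 zł = 275,000 zł
  Exemption: 275,000 zł ≤ 278,000 zł, so full 78,000 zł applies
  Base: 275,000 zł − 78,000 zł = 197,000 zł
  197,000 zł × 28% = 55,160 zł

Regular income tax:
  21,000 zł × 15% = 3,150 zł
  38,000 zł × 24% = 9,120 zł
  131,000 zł × 34% = 44,540 zł
  → 56,810 zł
  Less rehabilitation credit 24,000 zł → 32,810 zł

Excess of alternative minimum tax over regular income tax: 55,160 zł − 32,810 zł = 22,350 zł.

22,350 zł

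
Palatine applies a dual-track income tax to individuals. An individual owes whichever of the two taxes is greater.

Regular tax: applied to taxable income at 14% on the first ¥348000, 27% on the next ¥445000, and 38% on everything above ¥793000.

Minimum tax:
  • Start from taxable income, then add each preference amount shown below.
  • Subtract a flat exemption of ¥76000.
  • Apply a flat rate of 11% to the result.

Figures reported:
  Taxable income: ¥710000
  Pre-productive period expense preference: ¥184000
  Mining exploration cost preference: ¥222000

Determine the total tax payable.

Regular tax:
  ¥348000 × 14% = ¥48720
  ¥362000 × 27% = ¥97740
  → ¥146460

Minimum tax:
  Adjusted income: ¥710000 + ¥184000 + ¥222000 = ¥1116000
  Less exemption ¥76000 → base ¥1040000
  ¥1040000 × 11% = ¥114400

¥146460 > ¥114400, so the regular tax governs.

¥146460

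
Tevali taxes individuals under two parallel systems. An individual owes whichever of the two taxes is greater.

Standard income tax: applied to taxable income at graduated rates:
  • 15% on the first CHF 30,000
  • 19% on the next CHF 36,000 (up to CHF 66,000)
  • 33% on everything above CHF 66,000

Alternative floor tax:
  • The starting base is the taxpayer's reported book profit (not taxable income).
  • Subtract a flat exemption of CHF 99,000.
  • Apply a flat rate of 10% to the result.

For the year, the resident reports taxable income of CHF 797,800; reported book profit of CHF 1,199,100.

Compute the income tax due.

CHF 252,834

Alternative floor tax:
  Base (reported book profit): CHF 1,199,100
  Less exemption CHF 99,000 → base CHF 1,100,100
  CHF 1,100,100 × 10% = CHF 110,010

Standard income tax:
  CHF 30,000 × 15% = CHF 4,500
  CHF 36,000 × 19% = CHF 6,840
  CHF 731,800 × 33% = CHF 241,494
  → CHF 252,834

CHF 252,834 > CHF 110,010, so the standard income tax governs.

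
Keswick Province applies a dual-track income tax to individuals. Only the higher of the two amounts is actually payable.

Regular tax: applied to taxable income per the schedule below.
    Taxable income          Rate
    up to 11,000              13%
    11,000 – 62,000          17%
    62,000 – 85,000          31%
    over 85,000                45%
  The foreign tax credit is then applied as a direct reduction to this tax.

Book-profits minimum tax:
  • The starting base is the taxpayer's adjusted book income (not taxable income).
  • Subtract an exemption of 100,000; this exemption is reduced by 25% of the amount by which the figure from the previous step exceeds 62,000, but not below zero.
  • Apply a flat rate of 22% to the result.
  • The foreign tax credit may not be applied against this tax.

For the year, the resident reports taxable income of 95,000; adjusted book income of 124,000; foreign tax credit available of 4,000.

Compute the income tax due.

17,730

Book-profits minimum tax:
  Base (adjusted book income): 124,000
  Exemption: 100,000 − 25% × (124,000 − 62,000) = 100,000 − 15,500 = 84,500
  Base: 124,000 − 84,500 = 39,500
  39,500 × 22% = 8,690

Regular tax:
  11,000 × 13% = 1,430
  51,000 × 17% = 8,670
  23,000 × 31% = 7,130
  10,000 × 45% = 4,500
  → 21,730
  Less foreign tax credit 4,000 → 17,730

17,730 > 8,690, so the regular tax governs.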